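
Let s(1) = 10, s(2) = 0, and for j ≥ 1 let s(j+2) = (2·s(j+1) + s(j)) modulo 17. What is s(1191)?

1

Listing terms: s(1) = 10, s(2) = 0, s(3) = 10, s(4) = 3, s(5) = 16, s(6) = 1, s(7) = 1, s(8) = 3, s(9) = 7, s(10) = 0, s(11) = 7, s(12) = 14, s(13) = 1, s(14) = 16, s(15) = 16, s(16) = 14, s(17) = 10, s(18) = 0.
Since (s(17), s(18)) = (s(1), s(2)) = (10, 0) (two consecutive terms determine the rest), the sequence is periodic with period 16.
(1191 - 1) mod 16 = 6, so s(1191) = s(7) = 1.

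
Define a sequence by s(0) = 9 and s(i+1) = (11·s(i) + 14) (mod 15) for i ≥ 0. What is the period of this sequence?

s(0) = 9; s(1) = 8; s(2) = 12; s(3) = 11; s(4) = 0; s(5) = 14; s(6) = 3; s(7) = 2; s(8) = 6; s(9) = 5; s(10) = 9.
The sequence repeats with period 10.

10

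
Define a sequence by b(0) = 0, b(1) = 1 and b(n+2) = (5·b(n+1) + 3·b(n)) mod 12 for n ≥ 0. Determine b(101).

7

Listing terms: b(0) = 0,  b(1) = 1,  b(2) = 5,  b(3) = 4,  b(4) = 11,  b(5) = 7,  b(6) = 8,  b(7) = 1,  b(8) = 5.
Since (b(7), b(8)) = (b(1), b(2)) = (1, 5) (two consecutive terms determine the rest), the sequence is eventually periodic: after a pre-period of length 1 it cycles with period 6.
For n ≥ 1, b(n) depends only on (n - 1) mod 6. (101 - 1) mod 6 = 4, so b(101) = b(5) = 7.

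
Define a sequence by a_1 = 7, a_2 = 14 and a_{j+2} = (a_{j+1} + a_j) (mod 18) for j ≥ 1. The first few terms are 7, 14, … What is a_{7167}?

15

Computing terms: a_1 = 7; a_2 = 14; a_3 = 3; a_4 = 17; a_5 = 2; a_6 = 1; a_7 = 3; a_8 = 4; a_9 = 7; a_{10} = 11; a_{11} = 0; a_{12} = 11; a_{13} = 11; a_{14} = 4; a_{15} = 15; a_{16} = 1; a_{17} = 16; a_{18} = 17; a_{19} = 15; a_{20} = 14; a_{21} = 11; a_{22} = 7; a_{23} = 0; a_{24} = 7; a_{25} = 7; a_{26} = 14.
The sequence repeats with period 24.
So a_{7167} = a_{1 + ((7167-1) mod 24)} = a_{15} = 15.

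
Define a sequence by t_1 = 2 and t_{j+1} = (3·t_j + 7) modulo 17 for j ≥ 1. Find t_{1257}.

Listing terms: t_1 = 2,  t_2 = 13,  t_3 = 12,  t_4 = 9,  t_5 = 0,  t_6 = 7,  t_7 = 11,  t_8 = 6,  t_9 = 8,  t_{10} = 14,  t_{11} = 15,  t_{12} = 1,  t_{13} = 10,  t_{14} = 3,  t_{15} = 16,  t_{16} = 4,  t_{17} = 2.
Since t_{17} = t_1 = 2, the sequence is periodic with period 16.
(1257 - 1) mod 16 = 8, so t_{1257} = t_9 = 8.

8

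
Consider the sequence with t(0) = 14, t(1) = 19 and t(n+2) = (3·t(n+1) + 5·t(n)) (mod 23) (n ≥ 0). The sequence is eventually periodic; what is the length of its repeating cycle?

We have t(0) = 14, t(1) = 19, t(2) = 12, t(3) = 16, t(4) = 16, t(5) = 13, t(6) = 4, t(7) = 8, t(8) = 21, t(9) = 11, t(10) = 0, t(11) = 9, t(12) = 4, t(13) = 11, t(14) = 7, t(15) = 7, t(16) = 10, t(17) = 19, t(18) = 15, t(19) = 2, t(20) = 12, t(21) = 0, t(22) = 14, t(23) = 19.
The sequence repeats with period 22.

22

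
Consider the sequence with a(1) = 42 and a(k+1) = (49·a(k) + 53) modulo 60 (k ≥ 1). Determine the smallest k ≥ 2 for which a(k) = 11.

2

Listing terms: a(1) = 42; a(2) = 11; a(3) = 52; a(4) = 21; a(5) = 2; a(6) = 31; a(7) = 12; a(8) = 41; a(9) = 22; a(10) = 51; a(11) = 32; a(12) = 1; a(13) = 42.
The sequence repeats with period 12.
The value 11 first appears (with k ≥ 2) at a(2).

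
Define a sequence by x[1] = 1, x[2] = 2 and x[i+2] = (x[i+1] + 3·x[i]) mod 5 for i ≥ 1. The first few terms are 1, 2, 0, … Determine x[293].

We have x[1] = 1, x[2] = 2, x[3] = 0, x[4] = 1, x[5] = 1, x[6] = 4, x[7] = 2, x[8] = 4, x[9] = 0, x[10] = 2, x[11] = 2, x[12] = 3, x[13] = 4, x[14] = 3, x[15] = 0, x[16] = 4, x[17] = 4, x[18] = 1, x[19] = 3, x[20] = 1, x[21] = 0, x[22] = 3, x[23] = 3, x[24] = 2, x[25] = 1, x[26] = 2.
Since (x[25], x[26]) = (x[1], x[2]) = (1, 2) (two consecutive terms determine the rest), the sequence is periodic with period 24.
So x[293] = x[1 + ((293-1) mod 24)] = x[5] = 1.

1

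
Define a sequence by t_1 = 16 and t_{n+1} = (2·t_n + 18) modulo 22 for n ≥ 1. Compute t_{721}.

We have t_1 = 16; t_2 = 6; t_3 = 8; t_4 = 12; t_5 = 20; t_6 = 14; t_7 = 2; t_8 = 0; t_9 = 18; t_{10} = 10; t_{11} = 16.
The sequence repeats with period 10.
So t_{721} = t_{1 + ((721-1) mod 10)} = t_1 = 16.

16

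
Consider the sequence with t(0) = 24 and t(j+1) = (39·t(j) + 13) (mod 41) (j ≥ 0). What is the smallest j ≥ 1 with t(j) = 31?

t(0) = 24, t(1) = 6, t(2) = 1, t(3) = 11, t(4) = 32, t(5) = 31, t(6) = 33, t(7) = 29, t(8) = 37, t(9) = 21, t(10) = 12, t(11) = 30, t(12) = 35, t(13) = 25, t(14) = 4, t(15) = 5, t(16) = 3, t(17) = 7, t(18) = 40, t(19) = 15, t(20) = 24.
Since t(20) = t(0) = 24, the sequence is periodic with period 20.
The value 31 first appears (with j ≥ 1) at t(5).

5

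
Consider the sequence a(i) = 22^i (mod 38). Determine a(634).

a(0) = 1, a(1) = 22, a(2) = 28, a(3) = 8, a(4) = 24, a(5) = 34, a(6) = 26, a(7) = 2, a(8) = 6, a(9) = 18, a(10) = 16, a(11) = 10, a(12) = 30, a(13) = 14, a(14) = 4, a(15) = 12, a(16) = 36, a(17) = 32, a(18) = 20, a(19) = 22.
Since a(19) = a(1) = 22, the sequence is eventually periodic: after a pre-period of length 1 it cycles with period 18.
For i ≥ 1, a(i) depends only on (i - 1) mod 18. (634 - 1) mod 18 = 3, so a(634) = a(4) = 24.

24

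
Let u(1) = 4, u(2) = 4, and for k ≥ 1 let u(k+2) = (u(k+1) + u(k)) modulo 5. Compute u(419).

We have u(1) = 4,  u(2) = 4,  u(3) = 3,  u(4) = 2,  u(5) = 0,  u(6) = 2,  u(7) = 2,  u(8) = 4,  u(9) = 1,  u(10) = 0,  u(11) = 1,  u(12) = 1,  u(13) = 2,  u(14) = 3,  u(15) = 0,  u(16) = 3,  u(17) = 3,  u(18) = 1,  u(19) = 4,  u(20) = 0,  u(21) = 4,  u(22) = 4.
The sequence repeats with period 20.
So u(419) = u(1 + ((419-1) mod 20)) = u(19) = 4.

4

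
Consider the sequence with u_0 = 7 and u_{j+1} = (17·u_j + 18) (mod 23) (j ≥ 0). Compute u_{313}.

20

Listing terms: u_0 = 7,  u_1 = 22,  u_2 = 1,  u_3 = 12,  u_4 = 15,  u_5 = 20,  u_6 = 13,  u_7 = 9,  u_8 = 10,  u_9 = 4,  u_{10} = 17,  u_{11} = 8,  u_{12} = 16,  u_{13} = 14,  u_{14} = 3,  u_{15} = 0,  u_{16} = 18,  u_{17} = 2,  u_{18} = 6,  u_{19} = 5,  u_{20} = 11,  u_{21} = 21,  u_{22} = 7.
Since u_{22} = u_0 = 7, the sequence is periodic with period 22.
(313 - 0) mod 22 = 5, so u_{313} = u_5 = 20.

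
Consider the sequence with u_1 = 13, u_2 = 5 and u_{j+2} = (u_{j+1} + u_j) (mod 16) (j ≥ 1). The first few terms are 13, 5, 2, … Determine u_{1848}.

8

Listing terms: u_1 = 13; u_2 = 5; u_3 = 2; u_4 = 7; u_5 = 9; u_6 = 0; u_7 = 9; u_8 = 9; u_9 = 2; u_{10} = 11; u_{11} = 13; u_{12} = 8; u_{13} = 5; u_{14} = 13; u_{15} = 2; u_{16} = 15; u_{17} = 1; u_{18} = 0; u_{19} = 1; u_{20} = 1; u_{21} = 2; u_{22} = 3; u_{23} = 5; u_{24} = 8; u_{25} = 13; u_{26} = 5.
Since (u_{25}, u_{26}) = (u_1, u_2) = (13, 5) (two consecutive terms determine the rest), the sequence is periodic with period 24.
(1848 - 1) mod 24 = 23, so u_{1848} = u_{24} = 8.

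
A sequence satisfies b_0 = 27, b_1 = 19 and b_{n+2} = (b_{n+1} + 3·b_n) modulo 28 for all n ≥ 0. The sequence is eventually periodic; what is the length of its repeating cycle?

24

We have b_0 = 27, b_1 = 19, b_2 = 16, b_3 = 17, b_4 = 9, b_5 = 4, b_6 = 3, b_7 = 15, b_8 = 24, b_9 = 13, b_{10} = 1, b_{11} = 12, b_{12} = 15, b_{13} = 23, b_{14} = 12, b_{15} = 25, b_{16} = 5, b_{17} = 24, b_{18} = 11, b_{19} = 27, b_{20} = 4, b_{21} = 1, b_{22} = 13, b_{23} = 16, b_{24} = 27, b_{25} = 19.
Since (b_{24}, b_{25}) = (b_0, b_1) = (27, 19) (two consecutive terms determine the rest), the sequence is periodic with period 24.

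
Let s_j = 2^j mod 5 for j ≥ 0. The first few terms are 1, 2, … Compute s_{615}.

Listing terms: s_0 = 1; s_1 = 2; s_2 = 4; s_3 = 3; s_4 = 1.
Since s_4 = s_0 = 1, the sequence is periodic with period 4.
(615 - 0) mod 4 = 3, so s_{615} = s_3 = 3.

3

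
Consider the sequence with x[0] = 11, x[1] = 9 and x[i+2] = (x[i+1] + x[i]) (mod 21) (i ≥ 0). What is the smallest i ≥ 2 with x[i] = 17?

8

Computing terms: x[0] = 11; x[1] = 9; x[2] = 20; x[3] = 8; x[4] = 7; x[5] = 15; x[6] = 1; x[7] = 16; x[8] = 17; x[9] = 12; x[10] = 8; x[11] = 20; x[12] = 7; x[13] = 6; x[14] = 13; x[15] = 19; x[16] = 11; x[17] = 9.
The sequence repeats with period 16.
The value 17 first appears (with i ≥ 2) at x[8].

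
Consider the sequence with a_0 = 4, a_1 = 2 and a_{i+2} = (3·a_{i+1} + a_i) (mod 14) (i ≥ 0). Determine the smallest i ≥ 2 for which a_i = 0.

Listing terms: a_0 = 4,  a_1 = 2,  a_2 = 10,  a_3 = 4,  a_4 = 8,  a_5 = 0,  a_6 = 8,  a_7 = 10,  a_8 = 10,  a_9 = 12,  a_{10} = 4,  a_{11} = 10,  a_{12} = 6,  a_{13} = 0,  a_{14} = 6,  a_{15} = 4,  a_{16} = 4,  a_{17} = 2.
The sequence repeats with period 16.
The value 0 first appears (with i ≥ 2) at a_5.

5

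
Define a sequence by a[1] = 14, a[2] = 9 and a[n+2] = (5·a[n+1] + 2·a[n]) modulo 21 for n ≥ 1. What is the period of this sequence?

48

a[1] = 14, a[2] = 9, a[3] = 10, a[4] = 5, a[5] = 3, a[6] = 4, a[7] = 5, a[8] = 12, a[9] = 7, a[10] = 17, a[11] = 15, a[12] = 4, a[13] = 8, a[14] = 6, a[15] = 4, a[16] = 11, a[17] = 0, a[18] = 1, a[19] = 5, a[20] = 6, a[21] = 19, a[22] = 2, a[23] = 6, a[24] = 13, a[25] = 14, a[26] = 12, a[27] = 4, a[28] = 2, a[29] = 18, a[30] = 10, a[31] = 2, a[32] = 9, a[33] = 7, a[34] = 11, a[35] = 6, a[36] = 10, a[37] = 20, a[38] = 15, a[39] = 10, a[40] = 17, a[41] = 0, a[42] = 13, a[43] = 2, a[44] = 15, a[45] = 16, a[46] = 5, a[47] = 15, a[48] = 1, a[49] = 14, a[50] = 9.
The sequence repeats with period 48.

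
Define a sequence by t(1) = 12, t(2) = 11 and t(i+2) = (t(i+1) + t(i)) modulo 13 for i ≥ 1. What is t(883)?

1

t(1) = 12,  t(2) = 11,  t(3) = 10,  t(4) = 8,  t(5) = 5,  t(6) = 0,  t(7) = 5,  t(8) = 5,  t(9) = 10,  t(10) = 2,  t(11) = 12,  t(12) = 1,  t(13) = 0,  t(14) = 1,  t(15) = 1,  t(16) = 2,  t(17) = 3,  t(18) = 5,  t(19) = 8,  t(20) = 0,  t(21) = 8,  t(22) = 8,  t(23) = 3,  t(24) = 11,  t(25) = 1,  t(26) = 12,  t(27) = 0,  t(28) = 12,  t(29) = 12,  t(30) = 11.
The sequence repeats with period 28.
So t(883) = t(1 + ((883-1) mod 28)) = t(15) = 1.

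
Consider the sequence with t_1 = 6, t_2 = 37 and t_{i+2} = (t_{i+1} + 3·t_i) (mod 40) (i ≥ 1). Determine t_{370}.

22

Computing terms: t_1 = 6,  t_2 = 37,  t_3 = 15,  t_4 = 6,  t_5 = 11,  t_6 = 29,  t_7 = 22,  t_8 = 29,  t_9 = 15,  t_{10} = 22,  t_{11} = 27,  t_{12} = 13,  t_{13} = 14,  t_{14} = 13,  t_{15} = 15,  t_{16} = 14,  t_{17} = 19,  t_{18} = 21,  t_{19} = 38,  t_{20} = 21,  t_{21} = 15,  t_{22} = 38,  t_{23} = 3,  t_{24} = 37,  t_{25} = 6,  t_{26} = 37.
The sequence repeats with period 24.
(370 - 1) mod 24 = 9, so t_{370} = t_{10} = 22.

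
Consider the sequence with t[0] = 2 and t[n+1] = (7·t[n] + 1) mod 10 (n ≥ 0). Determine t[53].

5

t[0] = 2, t[1] = 5, t[2] = 6, t[3] = 3, t[4] = 2.
The sequence repeats with period 4.
(53 - 0) mod 4 = 1, so t[53] = t[1] = 5.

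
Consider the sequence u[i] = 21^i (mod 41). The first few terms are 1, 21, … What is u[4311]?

u[0] = 1; u[1] = 21; u[2] = 31; u[3] = 36; u[4] = 18; u[5] = 9; u[6] = 25; u[7] = 33; u[8] = 37; u[9] = 39; u[10] = 40; u[11] = 20; u[12] = 10; u[13] = 5; u[14] = 23; u[15] = 32; u[16] = 16; u[17] = 8; u[18] = 4; u[19] = 2; u[20] = 1.
Since u[20] = u[0] = 1, the sequence is periodic with period 20.
So u[4311] = u[0 + ((4311-0) mod 20)] = u[11] = 20.

20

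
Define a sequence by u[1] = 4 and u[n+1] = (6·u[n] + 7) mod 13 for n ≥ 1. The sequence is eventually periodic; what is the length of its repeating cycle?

Listing terms: u[1] = 4, u[2] = 5, u[3] = 11, u[4] = 8, u[5] = 3, u[6] = 12, u[7] = 1, u[8] = 0, u[9] = 7, u[10] = 10, u[11] = 2, u[12] = 6, u[13] = 4.
The sequence repeats with period 12.

12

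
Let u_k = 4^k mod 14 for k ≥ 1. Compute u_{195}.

We have u_1 = 4,  u_2 = 2,  u_3 = 8,  u_4 = 4.
The sequence repeats with period 3.
So u_{195} = u_{1 + ((195-1) mod 3)} = u_3 = 8.

8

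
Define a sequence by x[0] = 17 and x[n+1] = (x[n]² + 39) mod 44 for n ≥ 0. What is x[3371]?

20

Listing terms: x[0] = 17; x[1] = 20; x[2] = 43; x[3] = 40; x[4] = 11; x[5] = 28; x[6] = 31; x[7] = 32; x[8] = 7; x[9] = 0; x[10] = 39; x[11] = 20.
Since x[11] = x[1] = 20, the sequence is eventually periodic: after a pre-period of length 1 it cycles with period 10.
For n ≥ 1, x[n] depends only on (n - 1) mod 10. (3371 - 1) mod 10 = 0, so x[3371] = x[1] = 20.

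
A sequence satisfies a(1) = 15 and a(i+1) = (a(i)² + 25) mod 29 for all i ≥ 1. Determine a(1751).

24

Computing terms: a(1) = 15,  a(2) = 18,  a(3) = 1,  a(4) = 26,  a(5) = 5,  a(6) = 21,  a(7) = 2,  a(8) = 0,  a(9) = 25,  a(10) = 12,  a(11) = 24,  a(12) = 21.
Since a(12) = a(6) = 21, the sequence is eventually periodic: after a pre-period of length 5 it cycles with period 6.
For i ≥ 6, a(i) depends only on (i - 6) mod 6. (1751 - 6) mod 6 = 5, so a(1751) = a(11) = 24.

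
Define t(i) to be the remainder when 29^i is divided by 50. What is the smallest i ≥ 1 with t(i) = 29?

1

Listing terms: t(0) = 1,  t(1) = 29,  t(2) = 41,  t(3) = 39,  t(4) = 31,  t(5) = 49,  t(6) = 21,  t(7) = 9,  t(8) = 11,  t(9) = 19,  t(10) = 1.
The sequence repeats with period 10.
The value 29 first appears (with i ≥ 1) at t(1).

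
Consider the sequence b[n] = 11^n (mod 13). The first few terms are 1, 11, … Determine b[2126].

b[0] = 1,  b[1] = 11,  b[2] = 4,  b[3] = 5,  b[4] = 3,  b[5] = 7,  b[6] = 12,  b[7] = 2,  b[8] = 9,  b[9] = 8,  b[10] = 10,  b[11] = 6,  b[12] = 1.
Since b[12] = b[0] = 1, the sequence is periodic with period 12.
So b[2126] = b[0 + ((2126-0) mod 12)] = b[2] = 4.

4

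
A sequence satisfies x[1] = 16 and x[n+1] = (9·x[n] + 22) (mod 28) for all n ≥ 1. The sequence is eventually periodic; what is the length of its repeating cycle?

We have x[1] = 16, x[2] = 26, x[3] = 4, x[4] = 2, x[5] = 12, x[6] = 18, x[7] = 16.
The sequence repeats with period 6.

6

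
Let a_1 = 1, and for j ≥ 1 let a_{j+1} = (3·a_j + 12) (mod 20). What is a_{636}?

Listing terms: a_1 = 1; a_2 = 15; a_3 = 17; a_4 = 3; a_5 = 1.
The sequence repeats with period 4.
So a_{636} = a_{1 + ((636-1) mod 4)} = a_4 = 3.

3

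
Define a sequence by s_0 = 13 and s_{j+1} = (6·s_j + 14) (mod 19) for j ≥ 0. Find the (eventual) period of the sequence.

9

s_0 = 13; s_1 = 16; s_2 = 15; s_3 = 9; s_4 = 11; s_5 = 4; s_6 = 0; s_7 = 14; s_8 = 3; s_9 = 13.
Since s_9 = s_0 = 13, the sequence is periodic with period 9.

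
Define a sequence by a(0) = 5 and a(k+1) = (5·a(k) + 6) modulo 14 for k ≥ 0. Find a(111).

13

Computing terms: a(0) = 5, a(1) = 3, a(2) = 7, a(3) = 13, a(4) = 1, a(5) = 11, a(6) = 5.
Since a(6) = a(0) = 5, the sequence is periodic with period 6.
So a(111) = a(0 + ((111-0) mod 6)) = a(3) = 13.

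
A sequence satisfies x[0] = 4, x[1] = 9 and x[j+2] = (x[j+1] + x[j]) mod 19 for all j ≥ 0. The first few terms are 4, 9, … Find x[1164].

18

We have x[0] = 4; x[1] = 9; x[2] = 13; x[3] = 3; x[4] = 16; x[5] = 0; x[6] = 16; x[7] = 16; x[8] = 13; x[9] = 10; x[10] = 4; x[11] = 14; x[12] = 18; x[13] = 13; x[14] = 12; x[15] = 6; x[16] = 18; x[17] = 5; x[18] = 4; x[19] = 9.
Since (x[18], x[19]) = (x[0], x[1]) = (4, 9) (two consecutive terms determine the rest), the sequence is periodic with period 18.
So x[1164] = x[0 + ((1164-0) mod 18)] = x[12] = 18.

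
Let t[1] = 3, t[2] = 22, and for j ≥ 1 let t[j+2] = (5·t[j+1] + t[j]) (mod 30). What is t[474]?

7

Computing terms: t[1] = 3, t[2] = 22, t[3] = 23, t[4] = 17, t[5] = 18, t[6] = 17, t[7] = 13, t[8] = 22, t[9] = 3, t[10] = 7, t[11] = 8, t[12] = 17, t[13] = 3, t[14] = 2, t[15] = 13, t[16] = 7, t[17] = 18, t[18] = 7, t[19] = 23, t[20] = 2, t[21] = 3, t[22] = 17, t[23] = 28, t[24] = 7, t[25] = 3, t[26] = 22.
The sequence repeats with period 24.
(474 - 1) mod 24 = 17, so t[474] = t[18] = 7.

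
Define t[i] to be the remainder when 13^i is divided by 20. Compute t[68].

1

Listing terms: t[1] = 13,  t[2] = 9,  t[3] = 17,  t[4] = 1,  t[5] = 13.
The sequence repeats with period 4.
So t[68] = t[1 + ((68-1) mod 4)] = t[4] = 1.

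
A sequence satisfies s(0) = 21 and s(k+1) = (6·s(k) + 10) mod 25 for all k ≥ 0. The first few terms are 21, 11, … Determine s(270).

Listing terms: s(0) = 21,  s(1) = 11,  s(2) = 1,  s(3) = 16,  s(4) = 6,  s(5) = 21.
Since s(5) = s(0) = 21, the sequence is periodic with period 5.
So s(270) = s(0 + ((270-0) mod 5)) = s(0) = 21.

21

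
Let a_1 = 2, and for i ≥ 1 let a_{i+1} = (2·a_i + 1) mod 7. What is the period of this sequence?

We have a_1 = 2,  a_2 = 5,  a_3 = 4,  a_4 = 2.
The sequence repeats with period 3.

3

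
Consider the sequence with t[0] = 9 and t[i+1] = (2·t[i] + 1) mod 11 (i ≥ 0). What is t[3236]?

We have t[0] = 9, t[1] = 8, t[2] = 6, t[3] = 2, t[4] = 5, t[5] = 0, t[6] = 1, t[7] = 3, t[8] = 7, t[9] = 4, t[10] = 9.
The sequence repeats with period 10.
(3236 - 0) mod 10 = 6, so t[3236] = t[6] = 1.

1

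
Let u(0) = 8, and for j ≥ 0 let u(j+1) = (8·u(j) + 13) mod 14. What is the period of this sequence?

u(0) = 8,  u(1) = 7,  u(2) = 13,  u(3) = 5,  u(4) = 11,  u(5) = 3,  u(6) = 9,  u(7) = 1,  u(8) = 7.
Since u(8) = u(1) = 7, the sequence is eventually periodic: after a pre-period of length 1 it cycles with period 7.

7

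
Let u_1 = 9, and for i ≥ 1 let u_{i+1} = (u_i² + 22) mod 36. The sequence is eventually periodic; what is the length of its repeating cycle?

Listing terms: u_1 = 9, u_2 = 31, u_3 = 11, u_4 = 35, u_5 = 23, u_6 = 11.
Since u_6 = u_3 = 11, the sequence is eventually periodic: after a pre-period of length 2 it cycles with period 3.

3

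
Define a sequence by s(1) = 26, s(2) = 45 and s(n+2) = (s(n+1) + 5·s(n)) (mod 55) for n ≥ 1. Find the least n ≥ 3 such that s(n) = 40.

Computing terms: s(1) = 26,  s(2) = 45,  s(3) = 10,  s(4) = 15,  s(5) = 10,  s(6) = 30,  s(7) = 25,  s(8) = 10,  s(9) = 25,  s(10) = 20,  s(11) = 35,  s(12) = 25,  s(13) = 35,  s(14) = 50,  s(15) = 5,  s(16) = 35,  s(17) = 5,  s(18) = 15,  s(19) = 40,  s(20) = 5,  s(21) = 40,  s(22) = 10,  s(23) = 45,  s(24) = 40,  s(25) = 45,  s(26) = 25,  s(27) = 30,  s(28) = 45,  s(29) = 30,  s(30) = 35,  s(31) = 20,  s(32) = 30,  s(33) = 20,  s(34) = 5,  s(35) = 50,  s(36) = 20,  s(37) = 50,  s(38) = 40,  s(39) = 15,  s(40) = 50,  s(41) = 15,  s(42) = 45,  s(43) = 10.
Since (s(42), s(43)) = (s(2), s(3)) = (45, 10) (two consecutive terms determine the rest), the sequence is eventually periodic: after a pre-period of length 1 it cycles with period 40.
The value 40 first appears (with n ≥ 3) at s(19).

19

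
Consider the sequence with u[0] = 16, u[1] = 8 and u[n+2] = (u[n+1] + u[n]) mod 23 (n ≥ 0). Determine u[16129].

We have u[0] = 16; u[1] = 8; u[2] = 1; u[3] = 9; u[4] = 10; u[5] = 19; u[6] = 6; u[7] = 2; u[8] = 8; u[9] = 10; u[10] = 18; u[11] = 5; u[12] = 0; u[13] = 5; u[14] = 5; u[15] = 10; u[16] = 15; u[17] = 2; u[18] = 17; u[19] = 19; u[20] = 13; u[21] = 9; u[22] = 22; u[23] = 8; u[24] = 7; u[25] = 15; u[26] = 22; u[27] = 14; u[28] = 13; u[29] = 4; u[30] = 17; u[31] = 21; u[32] = 15; u[33] = 13; u[34] = 5; u[35] = 18; u[36] = 0; u[37] = 18; u[38] = 18; u[39] = 13; u[40] = 8; u[41] = 21; u[42] = 6; u[43] = 4; u[44] = 10; u[45] = 14; u[46] = 1; u[47] = 15; u[48] = 16; u[49] = 8.
The sequence repeats with period 48.
(16129 - 0) mod 48 = 1, so u[16129] = u[1] = 8.

8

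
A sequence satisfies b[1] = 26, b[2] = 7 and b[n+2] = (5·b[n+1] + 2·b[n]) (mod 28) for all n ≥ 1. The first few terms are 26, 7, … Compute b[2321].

b[1] = 26; b[2] = 7; b[3] = 3; b[4] = 1; b[5] = 11; b[6] = 1; b[7] = 27; b[8] = 25; b[9] = 11; b[10] = 21; b[11] = 15; b[12] = 5; b[13] = 27; b[14] = 5; b[15] = 23; b[16] = 13; b[17] = 27; b[18] = 21; b[19] = 19; b[20] = 25; b[21] = 23; b[22] = 25; b[23] = 3; b[24] = 9; b[25] = 23; b[26] = 21; b[27] = 11; b[28] = 13; b[29] = 3; b[30] = 13; b[31] = 15; b[32] = 17; b[33] = 3; b[34] = 21; b[35] = 27; b[36] = 9; b[37] = 15; b[38] = 9; b[39] = 19; b[40] = 1; b[41] = 15; b[42] = 21; b[43] = 23; b[44] = 17; b[45] = 19; b[46] = 17; b[47] = 11; b[48] = 5; b[49] = 19; b[50] = 21; b[51] = 3; b[52] = 1.
Since (b[51], b[52]) = (b[3], b[4]) = (3, 1) (two consecutive terms determine the rest), the sequence is eventually periodic: after a pre-period of length 2 it cycles with period 48.
For n ≥ 3, b[n] depends only on (n - 3) mod 48. (2321 - 3) mod 48 = 14, so b[2321] = b[17] = 27.

27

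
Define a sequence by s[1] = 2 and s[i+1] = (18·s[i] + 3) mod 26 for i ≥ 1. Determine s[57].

Listing terms: s[1] = 2; s[2] = 13; s[3] = 3; s[4] = 5; s[5] = 15; s[6] = 13.
Since s[6] = s[2] = 13, the sequence is eventually periodic: after a pre-period of length 1 it cycles with period 4.
For i ≥ 2, s[i] depends only on (i - 2) mod 4. (57 - 2) mod 4 = 3, so s[57] = s[5] = 15.

15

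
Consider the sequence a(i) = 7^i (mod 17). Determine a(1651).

3

We have a(1) = 7, a(2) = 15, a(3) = 3, a(4) = 4, a(5) = 11, a(6) = 9, a(7) = 12, a(8) = 16, a(9) = 10, a(10) = 2, a(11) = 14, a(12) = 13, a(13) = 6, a(14) = 8, a(15) = 5, a(16) = 1, a(17) = 7.
Since a(17) = a(1) = 7, the sequence is periodic with period 16.
(1651 - 1) mod 16 = 2, so a(1651) = a(3) = 3.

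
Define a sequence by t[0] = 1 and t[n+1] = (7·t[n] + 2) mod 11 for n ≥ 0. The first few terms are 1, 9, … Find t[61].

Listing terms: t[0] = 1; t[1] = 9; t[2] = 10; t[3] = 6; t[4] = 0; t[5] = 2; t[6] = 5; t[7] = 4; t[8] = 8; t[9] = 3; t[10] = 1.
Since t[10] = t[0] = 1, the sequence is periodic with period 10.
So t[61] = t[0 + ((61-0) mod 10)] = t[1] = 9.

9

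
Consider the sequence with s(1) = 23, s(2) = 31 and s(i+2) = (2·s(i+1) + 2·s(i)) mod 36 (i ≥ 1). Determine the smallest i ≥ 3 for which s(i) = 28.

8

Listing terms: s(1) = 23,  s(2) = 31,  s(3) = 0,  s(4) = 26,  s(5) = 16,  s(6) = 12,  s(7) = 20,  s(8) = 28,  s(9) = 24,  s(10) = 32,  s(11) = 4,  s(12) = 0,  s(13) = 8,  s(14) = 16,  s(15) = 12.
Since (s(14), s(15)) = (s(5), s(6)) = (16, 12) (two consecutive terms determine the rest), the sequence is eventually periodic: after a pre-period of length 4 it cycles with period 9.
The value 28 first appears (with i ≥ 3) at s(8).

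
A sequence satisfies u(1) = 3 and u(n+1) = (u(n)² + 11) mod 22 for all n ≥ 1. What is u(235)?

We have u(1) = 3,  u(2) = 20,  u(3) = 15,  u(4) = 16,  u(5) = 3.
The sequence repeats with period 4.
(235 - 1) mod 4 = 2, so u(235) = u(3) = 15.

15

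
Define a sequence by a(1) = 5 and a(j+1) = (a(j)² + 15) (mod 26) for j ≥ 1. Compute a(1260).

24

Computing terms: a(1) = 5; a(2) = 14; a(3) = 3; a(4) = 24; a(5) = 19; a(6) = 12; a(7) = 3.
Since a(7) = a(3) = 3, the sequence is eventually periodic: after a pre-period of length 2 it cycles with period 4.
For j ≥ 3, a(j) depends only on (j - 3) mod 4. (1260 - 3) mod 4 = 1, so a(1260) = a(4) = 24.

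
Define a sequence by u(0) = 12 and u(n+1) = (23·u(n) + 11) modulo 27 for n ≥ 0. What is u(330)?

Listing terms: u(0) = 12, u(1) = 17, u(2) = 24, u(3) = 23, u(4) = 0, u(5) = 11, u(6) = 21, u(7) = 8, u(8) = 6, u(9) = 14, u(10) = 9, u(11) = 2, u(12) = 3, u(13) = 26, u(14) = 15, u(15) = 5, u(16) = 18, u(17) = 20, u(18) = 12.
Since u(18) = u(0) = 12, the sequence is periodic with period 18.
(330 - 0) mod 18 = 6, so u(330) = u(6) = 21.

21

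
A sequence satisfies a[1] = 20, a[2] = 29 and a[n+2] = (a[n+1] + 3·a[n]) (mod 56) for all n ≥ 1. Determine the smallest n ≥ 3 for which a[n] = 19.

6

a[1] = 20,  a[2] = 29,  a[3] = 33,  a[4] = 8,  a[5] = 51,  a[6] = 19,  a[7] = 4,  a[8] = 5,  a[9] = 17,  a[10] = 32,  a[11] = 27,  a[12] = 11,  a[13] = 36,  a[14] = 13,  a[15] = 9,  a[16] = 48,  a[17] = 19,  a[18] = 51,  a[19] = 52,  a[20] = 37,  a[21] = 25,  a[22] = 24,  a[23] = 43,  a[24] = 3,  a[25] = 20,  a[26] = 29.
The sequence repeats with period 24.
The value 19 first appears (with n ≥ 3) at a[6].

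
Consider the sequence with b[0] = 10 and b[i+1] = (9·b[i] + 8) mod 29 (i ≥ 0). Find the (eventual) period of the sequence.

14

b[0] = 10; b[1] = 11; b[2] = 20; b[3] = 14; b[4] = 18; b[5] = 25; b[6] = 1; b[7] = 17; b[8] = 16; b[9] = 7; b[10] = 13; b[11] = 9; b[12] = 2; b[13] = 26; b[14] = 10.
Since b[14] = b[0] = 10, the sequence is periodic with period 14.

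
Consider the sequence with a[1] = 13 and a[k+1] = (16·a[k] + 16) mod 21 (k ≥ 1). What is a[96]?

We have a[1] = 13; a[2] = 14; a[3] = 9; a[4] = 13.
Since a[4] = a[1] = 13, the sequence is periodic with period 3.
So a[96] = a[1 + ((96-1) mod 3)] = a[3] = 9.

9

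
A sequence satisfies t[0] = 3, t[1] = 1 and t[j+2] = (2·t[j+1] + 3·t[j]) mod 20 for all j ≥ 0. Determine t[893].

1

We have t[0] = 3; t[1] = 1; t[2] = 11; t[3] = 5; t[4] = 3; t[5] = 1.
The sequence repeats with period 4.
So t[893] = t[0 + ((893-0) mod 4)] = t[1] = 1.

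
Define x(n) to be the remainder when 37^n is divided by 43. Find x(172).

x(1) = 37; x(2) = 36; x(3) = 42; x(4) = 6; x(5) = 7; x(6) = 1; x(7) = 37.
The sequence repeats with period 6.
(172 - 1) mod 6 = 3, so x(172) = x(4) = 6.

6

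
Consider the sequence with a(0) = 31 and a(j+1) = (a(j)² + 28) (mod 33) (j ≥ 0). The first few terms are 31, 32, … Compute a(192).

We have a(0) = 31; a(1) = 32; a(2) = 29; a(3) = 11; a(4) = 17; a(5) = 20; a(6) = 32.
Since a(6) = a(1) = 32, the sequence is eventually periodic: after a pre-period of length 1 it cycles with period 5.
For j ≥ 1, a(j) depends only on (j - 1) mod 5. (192 - 1) mod 5 = 1, so a(192) = a(2) = 29.

29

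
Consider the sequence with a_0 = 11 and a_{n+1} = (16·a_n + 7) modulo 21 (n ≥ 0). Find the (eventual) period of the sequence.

3

Computing terms: a_0 = 11; a_1 = 15; a_2 = 16; a_3 = 11.
The sequence repeats with period 3.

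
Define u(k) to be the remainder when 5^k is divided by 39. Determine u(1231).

8

u(1) = 5; u(2) = 25; u(3) = 8; u(4) = 1; u(5) = 5.
The sequence repeats with period 4.
(1231 - 1) mod 4 = 2, so u(1231) = u(3) = 8.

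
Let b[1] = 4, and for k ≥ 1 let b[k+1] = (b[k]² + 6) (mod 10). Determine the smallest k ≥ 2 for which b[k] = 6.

Listing terms: b[1] = 4; b[2] = 2; b[3] = 0; b[4] = 6; b[5] = 2.
Since b[5] = b[2] = 2, the sequence is eventually periodic: after a pre-period of length 1 it cycles with period 3.
The value 6 first appears (with k ≥ 2) at b[4].

4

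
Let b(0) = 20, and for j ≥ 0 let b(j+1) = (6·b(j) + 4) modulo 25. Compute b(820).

0

We have b(0) = 20,  b(1) = 24,  b(2) = 23,  b(3) = 17,  b(4) = 6,  b(5) = 15,  b(6) = 19,  b(7) = 18,  b(8) = 12,  b(9) = 1,  b(10) = 10,  b(11) = 14,  b(12) = 13,  b(13) = 7,  b(14) = 21,  b(15) = 5,  b(16) = 9,  b(17) = 8,  b(18) = 2,  b(19) = 16,  b(20) = 0,  b(21) = 4,  b(22) = 3,  b(23) = 22,  b(24) = 11,  b(25) = 20.
Since b(25) = b(0) = 20, the sequence is periodic with period 25.
So b(820) = b(0 + ((820-0) mod 25)) = b(20) = 0.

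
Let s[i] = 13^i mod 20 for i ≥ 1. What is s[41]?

Listing terms: s[1] = 13,  s[2] = 9,  s[3] = 17,  s[4] = 1,  s[5] = 13.
Since s[5] = s[1] = 13, the sequence is periodic with period 4.
(41 - 1) mod 4 = 0, so s[41] = s[1] = 13.

13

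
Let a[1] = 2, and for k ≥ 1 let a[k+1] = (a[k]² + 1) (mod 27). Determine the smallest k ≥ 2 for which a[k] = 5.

2

Computing terms: a[1] = 2, a[2] = 5, a[3] = 26, a[4] = 2.
The sequence repeats with period 3.
The value 5 first appears (with k ≥ 2) at a[2].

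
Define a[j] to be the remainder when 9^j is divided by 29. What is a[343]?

We have a[1] = 9; a[2] = 23; a[3] = 4; a[4] = 7; a[5] = 5; a[6] = 16; a[7] = 28; a[8] = 20; a[9] = 6; a[10] = 25; a[11] = 22; a[12] = 24; a[13] = 13; a[14] = 1; a[15] = 9.
Since a[15] = a[1] = 9, the sequence is periodic with period 14.
(343 - 1) mod 14 = 6, so a[343] = a[7] = 28.

28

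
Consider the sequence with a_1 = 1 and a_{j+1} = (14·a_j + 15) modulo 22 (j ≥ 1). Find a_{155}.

21

a_1 = 1,  a_2 = 7,  a_3 = 3,  a_4 = 13,  a_5 = 21,  a_6 = 1.
Since a_6 = a_1 = 1, the sequence is periodic with period 5.
(155 - 1) mod 5 = 4, so a_{155} = a_5 = 21.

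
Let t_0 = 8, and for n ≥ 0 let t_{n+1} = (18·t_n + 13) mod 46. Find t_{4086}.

Listing terms: t_0 = 8; t_1 = 19; t_2 = 33; t_3 = 9; t_4 = 37; t_5 = 35; t_6 = 45; t_7 = 41; t_8 = 15; t_9 = 7; t_{10} = 1; t_{11} = 31; t_{12} = 19.
Since t_{12} = t_1 = 19, the sequence is eventually periodic: after a pre-period of length 1 it cycles with period 11.
For n ≥ 1, t_n depends only on (n - 1) mod 11. (4086 - 1) mod 11 = 4, so t_{4086} = t_5 = 35.

35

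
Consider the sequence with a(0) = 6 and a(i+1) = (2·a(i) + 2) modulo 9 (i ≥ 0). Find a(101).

Listing terms: a(0) = 6,  a(1) = 5,  a(2) = 3,  a(3) = 8,  a(4) = 0,  a(5) = 2,  a(6) = 6.
The sequence repeats with period 6.
(101 - 0) mod 6 = 5, so a(101) = a(5) = 2.

2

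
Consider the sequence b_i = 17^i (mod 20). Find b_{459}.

b_0 = 1,  b_1 = 17,  b_2 = 9,  b_3 = 13,  b_4 = 1.
The sequence repeats with period 4.
(459 - 0) mod 4 = 3, so b_{459} = b_3 = 13.

13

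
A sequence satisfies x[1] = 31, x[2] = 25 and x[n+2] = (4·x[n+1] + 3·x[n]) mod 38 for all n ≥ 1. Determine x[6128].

x[1] = 31,  x[2] = 25,  x[3] = 3,  x[4] = 11,  x[5] = 15,  x[6] = 17,  x[7] = 37,  x[8] = 9,  x[9] = 33,  x[10] = 7,  x[11] = 13,  x[12] = 35,  x[13] = 27,  x[14] = 23,  x[15] = 21,  x[16] = 1,  x[17] = 29,  x[18] = 5,  x[19] = 31,  x[20] = 25.
Since (x[19], x[20]) = (x[1], x[2]) = (31, 25) (two consecutive terms determine the rest), the sequence is periodic with period 18.
So x[6128] = x[1 + ((6128-1) mod 18)] = x[8] = 9.

9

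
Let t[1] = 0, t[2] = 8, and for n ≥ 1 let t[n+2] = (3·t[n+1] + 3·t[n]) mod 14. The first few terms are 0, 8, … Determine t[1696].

4

t[1] = 0, t[2] = 8, t[3] = 10, t[4] = 12, t[5] = 10, t[6] = 10, t[7] = 4, t[8] = 0, t[9] = 12, t[10] = 8, t[11] = 4, t[12] = 8, t[13] = 8, t[14] = 6, t[15] = 0, t[16] = 4, t[17] = 12, t[18] = 6, t[19] = 12, t[20] = 12, t[21] = 2, t[22] = 0, t[23] = 6, t[24] = 4, t[25] = 2, t[26] = 4, t[27] = 4, t[28] = 10, t[29] = 0, t[30] = 2, t[31] = 6, t[32] = 10, t[33] = 6, t[34] = 6, t[35] = 8, t[36] = 0, t[37] = 10, t[38] = 2, t[39] = 8, t[40] = 2, t[41] = 2, t[42] = 12, t[43] = 0, t[44] = 8.
The sequence repeats with period 42.
(1696 - 1) mod 42 = 15, so t[1696] = t[16] = 4.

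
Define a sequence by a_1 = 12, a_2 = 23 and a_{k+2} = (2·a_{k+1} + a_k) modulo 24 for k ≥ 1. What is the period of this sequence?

Listing terms: a_1 = 12,  a_2 = 23,  a_3 = 10,  a_4 = 19,  a_5 = 0,  a_6 = 19,  a_7 = 14,  a_8 = 23,  a_9 = 12,  a_{10} = 23.
Since (a_9, a_{10}) = (a_1, a_2) = (12, 23) (two consecutive terms determine the rest), the sequence is periodic with period 8.

8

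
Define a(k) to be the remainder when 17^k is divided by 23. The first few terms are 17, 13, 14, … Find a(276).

6

a(1) = 17,  a(2) = 13,  a(3) = 14,  a(4) = 8,  a(5) = 21,  a(6) = 12,  a(7) = 20,  a(8) = 18,  a(9) = 7,  a(10) = 4,  a(11) = 22,  a(12) = 6,  a(13) = 10,  a(14) = 9,  a(15) = 15,  a(16) = 2,  a(17) = 11,  a(18) = 3,  a(19) = 5,  a(20) = 16,  a(21) = 19,  a(22) = 1,  a(23) = 17.
Since a(23) = a(1) = 17, the sequence is periodic with period 22.
So a(276) = a(1 + ((276-1) mod 22)) = a(12) = 6.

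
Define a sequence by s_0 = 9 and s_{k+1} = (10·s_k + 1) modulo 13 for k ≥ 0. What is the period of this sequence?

Listing terms: s_0 = 9,  s_1 = 0,  s_2 = 1,  s_3 = 11,  s_4 = 7,  s_5 = 6,  s_6 = 9.
Since s_6 = s_0 = 9, the sequence is periodic with period 6.

6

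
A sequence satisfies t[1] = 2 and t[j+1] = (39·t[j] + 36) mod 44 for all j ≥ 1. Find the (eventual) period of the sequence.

10

t[1] = 2; t[2] = 26; t[3] = 38; t[4] = 22; t[5] = 14; t[6] = 10; t[7] = 30; t[8] = 18; t[9] = 34; t[10] = 42; t[11] = 2.
The sequence repeats with period 10.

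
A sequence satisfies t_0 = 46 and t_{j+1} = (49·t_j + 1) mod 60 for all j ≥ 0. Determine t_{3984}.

Listing terms: t_0 = 46,  t_1 = 35,  t_2 = 36,  t_3 = 25,  t_4 = 26,  t_5 = 15,  t_6 = 16,  t_7 = 5,  t_8 = 6,  t_9 = 55,  t_{10} = 56,  t_{11} = 45,  t_{12} = 46.
Since t_{12} = t_0 = 46, the sequence is periodic with period 12.
So t_{3984} = t_{0 + ((3984-0) mod 12)} = t_0 = 46.

46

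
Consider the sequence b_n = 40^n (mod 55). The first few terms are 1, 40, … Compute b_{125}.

10

We have b_0 = 1; b_1 = 40; b_2 = 5; b_3 = 35; b_4 = 25; b_5 = 10; b_6 = 15; b_7 = 50; b_8 = 20; b_9 = 30; b_{10} = 45; b_{11} = 40.
Since b_{11} = b_1 = 40, the sequence is eventually periodic: after a pre-period of length 1 it cycles with period 10.
For n ≥ 1, b_n depends only on (n - 1) mod 10. (125 - 1) mod 10 = 4, so b_{125} = b_5 = 10.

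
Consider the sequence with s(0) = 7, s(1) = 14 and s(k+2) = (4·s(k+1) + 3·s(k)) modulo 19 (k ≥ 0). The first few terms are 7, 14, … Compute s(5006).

1

s(0) = 7, s(1) = 14, s(2) = 1, s(3) = 8, s(4) = 16, s(5) = 12, s(6) = 1, s(7) = 2, s(8) = 11, s(9) = 12, s(10) = 5, s(11) = 18, s(12) = 11, s(13) = 3, s(14) = 7, s(15) = 18, s(16) = 17, s(17) = 8, s(18) = 7, s(19) = 14.
Since (s(18), s(19)) = (s(0), s(1)) = (7, 14) (two consecutive terms determine the rest), the sequence is periodic with period 18.
So s(5006) = s(0 + ((5006-0) mod 18)) = s(2) = 1.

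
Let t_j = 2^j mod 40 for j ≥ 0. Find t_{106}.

24

Listing terms: t_0 = 1,  t_1 = 2,  t_2 = 4,  t_3 = 8,  t_4 = 16,  t_5 = 32,  t_6 = 24,  t_7 = 8.
Since t_7 = t_3 = 8, the sequence is eventually periodic: after a pre-period of length 3 it cycles with period 4.
For j ≥ 3, t_j depends only on (j - 3) mod 4. (106 - 3) mod 4 = 3, so t_{106} = t_6 = 24.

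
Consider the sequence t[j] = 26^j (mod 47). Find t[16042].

t[0] = 1, t[1] = 26, t[2] = 18, t[3] = 45, t[4] = 42, t[5] = 11, t[6] = 4, t[7] = 10, t[8] = 25, t[9] = 39, t[10] = 27, t[11] = 44, t[12] = 16, t[13] = 40, t[14] = 6, t[15] = 15, t[16] = 14, t[17] = 35, t[18] = 17, t[19] = 19, t[20] = 24, t[21] = 13, t[22] = 9, t[23] = 46, t[24] = 21, t[25] = 29, t[26] = 2, t[27] = 5, t[28] = 36, t[29] = 43, t[30] = 37, t[31] = 22, t[32] = 8, t[33] = 20, t[34] = 3, t[35] = 31, t[36] = 7, t[37] = 41, t[38] = 32, t[39] = 33, t[40] = 12, t[41] = 30, t[42] = 28, t[43] = 23, t[44] = 34, t[45] = 38, t[46] = 1.
Since t[46] = t[0] = 1, the sequence is periodic with period 46.
(16042 - 0) mod 46 = 34, so t[16042] = t[34] = 3.

3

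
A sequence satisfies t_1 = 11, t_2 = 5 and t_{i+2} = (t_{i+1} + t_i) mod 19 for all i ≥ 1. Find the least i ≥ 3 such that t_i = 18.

5

Listing terms: t_1 = 11; t_2 = 5; t_3 = 16; t_4 = 2; t_5 = 18; t_6 = 1; t_7 = 0; t_8 = 1; t_9 = 1; t_{10} = 2; t_{11} = 3; t_{12} = 5; t_{13} = 8; t_{14} = 13; t_{15} = 2; t_{16} = 15; t_{17} = 17; t_{18} = 13; t_{19} = 11; t_{20} = 5.
Since (t_{19}, t_{20}) = (t_1, t_2) = (11, 5) (two consecutive terms determine the rest), the sequence is periodic with period 18.
The value 18 first appears (with i ≥ 3) at t_5.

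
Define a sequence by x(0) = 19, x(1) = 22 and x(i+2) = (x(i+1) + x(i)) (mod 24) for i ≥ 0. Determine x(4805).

23

We have x(0) = 19,  x(1) = 22,  x(2) = 17,  x(3) = 15,  x(4) = 8,  x(5) = 23,  x(6) = 7,  x(7) = 6,  x(8) = 13,  x(9) = 19,  x(10) = 8,  x(11) = 3,  x(12) = 11,  x(13) = 14,  x(14) = 1,  x(15) = 15,  x(16) = 16,  x(17) = 7,  x(18) = 23,  x(19) = 6,  x(20) = 5,  x(21) = 11,  x(22) = 16,  x(23) = 3,  x(24) = 19,  x(25) = 22.
Since (x(24), x(25)) = (x(0), x(1)) = (19, 22) (two consecutive terms determine the rest), the sequence is periodic with period 24.
(4805 - 0) mod 24 = 5, so x(4805) = x(5) = 23.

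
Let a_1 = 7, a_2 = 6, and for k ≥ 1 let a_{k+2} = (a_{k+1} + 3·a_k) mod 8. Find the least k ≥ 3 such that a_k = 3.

Computing terms: a_1 = 7; a_2 = 6; a_3 = 3; a_4 = 5; a_5 = 6; a_6 = 5; a_7 = 7; a_8 = 6.
The sequence repeats with period 6.
The value 3 first appears (with k ≥ 3) at a_3.

3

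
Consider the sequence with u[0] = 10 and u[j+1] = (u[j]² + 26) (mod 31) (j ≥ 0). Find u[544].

11

u[0] = 10, u[1] = 2, u[2] = 30, u[3] = 27, u[4] = 11, u[5] = 23, u[6] = 28, u[7] = 4, u[8] = 11.
Since u[8] = u[4] = 11, the sequence is eventually periodic: after a pre-period of length 4 it cycles with period 4.
For j ≥ 4, u[j] depends only on (j - 4) mod 4. (544 - 4) mod 4 = 0, so u[544] = u[4] = 11.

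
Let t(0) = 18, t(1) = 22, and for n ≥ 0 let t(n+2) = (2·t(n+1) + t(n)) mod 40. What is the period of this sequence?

12

Computing terms: t(0) = 18, t(1) = 22, t(2) = 22, t(3) = 26, t(4) = 34, t(5) = 14, t(6) = 22, t(7) = 18, t(8) = 18, t(9) = 14, t(10) = 6, t(11) = 26, t(12) = 18, t(13) = 22.
The sequence repeats with period 12.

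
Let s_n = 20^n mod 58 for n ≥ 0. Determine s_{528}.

54

Computing terms: s_0 = 1; s_1 = 20; s_2 = 52; s_3 = 54; s_4 = 36; s_5 = 24; s_6 = 16; s_7 = 30; s_8 = 20.
Since s_8 = s_1 = 20, the sequence is eventually periodic: after a pre-period of length 1 it cycles with period 7.
For n ≥ 1, s_n depends only on (n - 1) mod 7. (528 - 1) mod 7 = 2, so s_{528} = s_3 = 54.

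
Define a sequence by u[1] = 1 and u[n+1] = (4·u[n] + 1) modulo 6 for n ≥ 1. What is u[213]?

Computing terms: u[1] = 1,  u[2] = 5,  u[3] = 3,  u[4] = 1.
Since u[4] = u[1] = 1, the sequence is periodic with period 3.
So u[213] = u[1 + ((213-1) mod 3)] = u[3] = 3.

3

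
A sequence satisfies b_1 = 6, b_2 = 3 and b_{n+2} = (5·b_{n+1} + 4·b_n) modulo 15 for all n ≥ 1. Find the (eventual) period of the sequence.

4

Computing terms: b_1 = 6; b_2 = 3; b_3 = 9; b_4 = 12; b_5 = 6; b_6 = 3.
The sequence repeats with period 4.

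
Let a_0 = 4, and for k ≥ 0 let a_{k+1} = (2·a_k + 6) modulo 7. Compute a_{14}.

6

Listing terms: a_0 = 4; a_1 = 0; a_2 = 6; a_3 = 4.
The sequence repeats with period 3.
(14 - 0) mod 3 = 2, so a_{14} = a_2 = 6.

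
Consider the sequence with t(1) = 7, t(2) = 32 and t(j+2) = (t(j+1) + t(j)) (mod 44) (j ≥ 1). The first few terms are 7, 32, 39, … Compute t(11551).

Listing terms: t(1) = 7, t(2) = 32, t(3) = 39, t(4) = 27, t(5) = 22, t(6) = 5, t(7) = 27, t(8) = 32, t(9) = 15, t(10) = 3, t(11) = 18, t(12) = 21, t(13) = 39, t(14) = 16, t(15) = 11, t(16) = 27, t(17) = 38, t(18) = 21, t(19) = 15, t(20) = 36, t(21) = 7, t(22) = 43, t(23) = 6, t(24) = 5, t(25) = 11, t(26) = 16, t(27) = 27, t(28) = 43, t(29) = 26, t(30) = 25, t(31) = 7, t(32) = 32.
Since (t(31), t(32)) = (t(1), t(2)) = (7, 32) (two consecutive terms determine the rest), the sequence is periodic with period 30.
(11551 - 1) mod 30 = 0, so t(11551) = t(1) = 7.

7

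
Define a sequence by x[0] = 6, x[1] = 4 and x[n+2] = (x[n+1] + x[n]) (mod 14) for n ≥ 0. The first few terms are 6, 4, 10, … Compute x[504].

We have x[0] = 6; x[1] = 4; x[2] = 10; x[3] = 0; x[4] = 10; x[5] = 10; x[6] = 6; x[7] = 2; x[8] = 8; x[9] = 10; x[10] = 4; x[11] = 0; x[12] = 4; x[13] = 4; x[14] = 8; x[15] = 12; x[16] = 6; x[17] = 4.
The sequence repeats with period 16.
So x[504] = x[0 + ((504-0) mod 16)] = x[8] = 8.

8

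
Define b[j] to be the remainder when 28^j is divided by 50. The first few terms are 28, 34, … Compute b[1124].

6

Computing terms: b[1] = 28,  b[2] = 34,  b[3] = 2,  b[4] = 6,  b[5] = 18,  b[6] = 4,  b[7] = 12,  b[8] = 36,  b[9] = 8,  b[10] = 24,  b[11] = 22,  b[12] = 16,  b[13] = 48,  b[14] = 44,  b[15] = 32,  b[16] = 46,  b[17] = 38,  b[18] = 14,  b[19] = 42,  b[20] = 26,  b[21] = 28.
Since b[21] = b[1] = 28, the sequence is periodic with period 20.
(1124 - 1) mod 20 = 3, so b[1124] = b[4] = 6.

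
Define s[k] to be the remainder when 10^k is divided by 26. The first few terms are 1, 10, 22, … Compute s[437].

s[0] = 1,  s[1] = 10,  s[2] = 22,  s[3] = 12,  s[4] = 16,  s[5] = 4,  s[6] = 14,  s[7] = 10.
Since s[7] = s[1] = 10, the sequence is eventually periodic: after a pre-period of length 1 it cycles with period 6.
For k ≥ 1, s[k] depends only on (k - 1) mod 6. (437 - 1) mod 6 = 4, so s[437] = s[5] = 4.

4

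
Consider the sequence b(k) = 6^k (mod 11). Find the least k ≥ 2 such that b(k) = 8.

7

Listing terms: b(1) = 6, b(2) = 3, b(3) = 7, b(4) = 9, b(5) = 10, b(6) = 5, b(7) = 8, b(8) = 4, b(9) = 2, b(10) = 1, b(11) = 6.
The sequence repeats with period 10.
The value 8 first appears (with k ≥ 2) at b(7).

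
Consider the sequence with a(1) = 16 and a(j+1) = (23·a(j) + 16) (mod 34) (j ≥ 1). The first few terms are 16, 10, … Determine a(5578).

We have a(1) = 16,  a(2) = 10,  a(3) = 8,  a(4) = 30,  a(5) = 26,  a(6) = 2,  a(7) = 28,  a(8) = 14,  a(9) = 32,  a(10) = 4,  a(11) = 6,  a(12) = 18,  a(13) = 22,  a(14) = 12,  a(15) = 20,  a(16) = 0,  a(17) = 16.
The sequence repeats with period 16.
So a(5578) = a(1 + ((5578-1) mod 16)) = a(10) = 4.

4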